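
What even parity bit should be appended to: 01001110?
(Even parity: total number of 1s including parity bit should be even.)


Number of 1s in data: 4
Parity bit: 0

0


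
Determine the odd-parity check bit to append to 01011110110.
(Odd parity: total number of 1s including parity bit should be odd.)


Number of 1s in data: 7
Parity bit: 0

0


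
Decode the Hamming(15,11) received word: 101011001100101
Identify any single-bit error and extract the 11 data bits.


Syndrome = 0: no error detected

Data: 11101100101 (no errors)


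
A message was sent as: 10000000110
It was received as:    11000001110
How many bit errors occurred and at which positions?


XOR: 01000001000

2 error(s) at position(s): 1, 7


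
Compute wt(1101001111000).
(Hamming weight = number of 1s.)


Counting 1s in 1101001111000

7


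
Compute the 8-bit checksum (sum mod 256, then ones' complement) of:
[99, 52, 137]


Sum = 288 mod 256 = 32
Complement = 223

223


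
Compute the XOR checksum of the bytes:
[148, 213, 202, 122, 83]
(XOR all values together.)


XOR chain: 148 ^ 213 ^ 202 ^ 122 ^ 83 = 162

162


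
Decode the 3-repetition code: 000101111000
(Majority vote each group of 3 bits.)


Groups: 000, 101, 111, 000
Majority votes: 0110

0110


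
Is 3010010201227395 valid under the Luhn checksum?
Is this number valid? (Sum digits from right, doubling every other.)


Luhn sum = 40
40 mod 10 = 0

Valid (Luhn sum mod 10 = 0)


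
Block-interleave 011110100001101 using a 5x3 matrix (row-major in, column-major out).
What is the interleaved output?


Matrix:
  011
  110
  100
  001
  101
Read columns: 011011100010011

011011100010011


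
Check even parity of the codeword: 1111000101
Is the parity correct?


Number of 1s: 6

Yes, parity is correct (6 ones)


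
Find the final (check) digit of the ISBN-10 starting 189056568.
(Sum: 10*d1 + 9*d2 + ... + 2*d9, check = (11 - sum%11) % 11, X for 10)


Weighted sum: 268
268 mod 11 = 4

Check digit: 7


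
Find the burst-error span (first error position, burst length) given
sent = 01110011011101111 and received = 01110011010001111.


XOR: 00000000001100000

Burst at position 10, length 2


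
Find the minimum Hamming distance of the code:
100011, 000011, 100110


Comparing all pairs, minimum distance: 1
Can detect 0 errors, correct 0 errors

1


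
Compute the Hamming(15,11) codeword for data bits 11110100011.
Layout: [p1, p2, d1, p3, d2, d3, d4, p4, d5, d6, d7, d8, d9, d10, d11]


Parity bits: p1=0, p2=0, p3=1, p4=1

001111110100011


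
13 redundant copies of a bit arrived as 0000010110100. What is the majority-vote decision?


Ones: 4 out of 13
Threshold: 7

0 (4/13 voted 1)


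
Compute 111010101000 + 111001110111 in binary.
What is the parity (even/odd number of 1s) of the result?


111010101000 = 3752
111001110111 = 3703
Sum = 7455 = 1110100011111
1s count = 9

odd parity (9 ones in 1110100011111)


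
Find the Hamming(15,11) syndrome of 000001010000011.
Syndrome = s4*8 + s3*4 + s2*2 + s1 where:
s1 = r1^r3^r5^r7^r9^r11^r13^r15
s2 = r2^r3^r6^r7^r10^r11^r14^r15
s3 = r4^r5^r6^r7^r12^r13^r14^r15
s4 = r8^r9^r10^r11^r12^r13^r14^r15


s1=1, s2=1, s3=1, s4=1

Syndrome = 15 (error at position 15)


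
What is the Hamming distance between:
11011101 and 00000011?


XOR: 11011110
Count of 1s: 6

6


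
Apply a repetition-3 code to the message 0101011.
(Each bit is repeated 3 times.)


Each bit -> 3 copies

000111000111000111111


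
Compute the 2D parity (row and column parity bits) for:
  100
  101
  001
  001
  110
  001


Row parities: 101101
Column parities: 110

Row P: 101101, Col P: 110, Corner: 0


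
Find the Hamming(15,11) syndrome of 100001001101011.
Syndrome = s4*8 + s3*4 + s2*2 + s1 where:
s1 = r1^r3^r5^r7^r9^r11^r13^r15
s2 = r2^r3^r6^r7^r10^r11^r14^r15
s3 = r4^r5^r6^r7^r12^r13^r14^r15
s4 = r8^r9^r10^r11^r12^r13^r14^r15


s1=1, s2=0, s3=0, s4=1

Syndrome = 9 (error at position 9)


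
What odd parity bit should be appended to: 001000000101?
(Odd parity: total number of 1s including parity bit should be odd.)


Number of 1s in data: 3
Parity bit: 0

0


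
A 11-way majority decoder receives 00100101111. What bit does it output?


Ones: 6 out of 11
Threshold: 6

1 (6/11 voted 1)


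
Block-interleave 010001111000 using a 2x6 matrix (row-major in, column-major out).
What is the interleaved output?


Matrix:
  010001
  111000
Read columns: 011101000010

011101000010


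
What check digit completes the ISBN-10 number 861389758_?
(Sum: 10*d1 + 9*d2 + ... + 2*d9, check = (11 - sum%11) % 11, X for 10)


Weighted sum: 315
315 mod 11 = 7

Check digit: 4


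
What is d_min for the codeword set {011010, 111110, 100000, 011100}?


Comparing all pairs, minimum distance: 2
Can detect 1 errors, correct 0 errors

2


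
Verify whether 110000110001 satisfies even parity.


Number of 1s: 5

No, parity error (5 ones)


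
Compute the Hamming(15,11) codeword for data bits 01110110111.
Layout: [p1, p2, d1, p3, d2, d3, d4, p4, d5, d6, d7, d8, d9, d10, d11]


Parity bits: p1=1, p2=0, p3=0, p4=1

100011110110111


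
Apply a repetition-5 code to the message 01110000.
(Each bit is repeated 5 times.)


Each bit -> 5 copies

0000011111111111111100000000000000000000


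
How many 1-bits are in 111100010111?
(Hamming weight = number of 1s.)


Counting 1s in 111100010111

8


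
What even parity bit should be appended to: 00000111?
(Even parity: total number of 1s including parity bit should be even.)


Number of 1s in data: 3
Parity bit: 1

1


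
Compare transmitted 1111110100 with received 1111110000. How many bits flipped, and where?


XOR: 0000000100

1 error(s) at position(s): 7


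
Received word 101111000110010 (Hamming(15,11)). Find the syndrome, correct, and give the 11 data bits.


Syndrome = 10: error at position 10

Data: 11100010010 (corrected bit 10)


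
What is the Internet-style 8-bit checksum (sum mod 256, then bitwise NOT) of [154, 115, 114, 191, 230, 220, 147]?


Sum = 1171 mod 256 = 147
Complement = 108

108


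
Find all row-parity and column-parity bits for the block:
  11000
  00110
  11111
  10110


Row parities: 0011
Column parities: 10111

Row P: 0011, Col P: 10111, Corner: 0


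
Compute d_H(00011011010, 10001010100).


XOR: 10010001110
Count of 1s: 5

5


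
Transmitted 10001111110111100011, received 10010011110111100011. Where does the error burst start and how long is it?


XOR: 00011100000000000000

Burst at position 3, length 3


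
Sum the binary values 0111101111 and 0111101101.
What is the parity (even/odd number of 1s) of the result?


0111101111 = 495
0111101101 = 493
Sum = 988 = 1111011100
1s count = 7

odd parity (7 ones in 1111011100)


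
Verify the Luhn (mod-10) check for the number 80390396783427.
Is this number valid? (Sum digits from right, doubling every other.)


Luhn sum = 74
74 mod 10 = 4

Invalid (Luhn sum mod 10 = 4)


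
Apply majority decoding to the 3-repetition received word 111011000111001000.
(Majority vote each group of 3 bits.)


Groups: 111, 011, 000, 111, 001, 000
Majority votes: 110100

110100


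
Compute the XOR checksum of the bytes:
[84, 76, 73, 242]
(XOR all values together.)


XOR chain: 84 ^ 76 ^ 73 ^ 242 = 163

163


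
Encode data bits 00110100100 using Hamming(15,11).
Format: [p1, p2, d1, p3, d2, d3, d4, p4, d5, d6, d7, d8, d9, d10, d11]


Parity bits: p1=0, p2=1, p3=1, p4=0

010101100100100


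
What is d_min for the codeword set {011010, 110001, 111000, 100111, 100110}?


Comparing all pairs, minimum distance: 1
Can detect 0 errors, correct 0 errors

1


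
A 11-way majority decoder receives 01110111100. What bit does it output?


Ones: 7 out of 11
Threshold: 6

1 (7/11 voted 1)


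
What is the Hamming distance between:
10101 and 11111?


XOR: 01010
Count of 1s: 2

2


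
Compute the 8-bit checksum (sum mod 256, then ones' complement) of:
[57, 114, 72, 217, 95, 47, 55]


Sum = 657 mod 256 = 145
Complement = 110

110


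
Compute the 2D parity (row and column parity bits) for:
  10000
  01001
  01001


Row parities: 100
Column parities: 10000

Row P: 100, Col P: 10000, Corner: 1


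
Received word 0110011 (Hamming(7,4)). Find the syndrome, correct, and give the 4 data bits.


Syndrome = 0: no error detected

Data: 1011 (no errors)


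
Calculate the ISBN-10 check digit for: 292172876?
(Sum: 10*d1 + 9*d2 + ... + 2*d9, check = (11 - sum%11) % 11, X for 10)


Weighted sum: 241
241 mod 11 = 10

Check digit: 1


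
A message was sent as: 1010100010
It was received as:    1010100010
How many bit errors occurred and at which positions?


XOR: 0000000000

0 errors (received matches sent)


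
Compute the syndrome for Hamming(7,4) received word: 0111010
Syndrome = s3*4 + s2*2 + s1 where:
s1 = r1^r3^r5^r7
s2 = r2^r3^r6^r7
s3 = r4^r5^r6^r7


s1=1, s2=1, s3=0

Syndrome = 3 (error at position 3)


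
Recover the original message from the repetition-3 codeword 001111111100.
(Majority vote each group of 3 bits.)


Groups: 001, 111, 111, 100
Majority votes: 0110

0110


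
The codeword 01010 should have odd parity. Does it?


Number of 1s: 2

No, parity error (2 ones)


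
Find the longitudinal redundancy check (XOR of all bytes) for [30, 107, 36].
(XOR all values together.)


XOR chain: 30 ^ 107 ^ 36 = 81

81


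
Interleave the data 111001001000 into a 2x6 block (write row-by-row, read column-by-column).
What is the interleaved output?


Matrix:
  111001
  001000
Read columns: 101011000010

101011000010


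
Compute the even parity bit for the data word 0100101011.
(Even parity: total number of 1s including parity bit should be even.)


Number of 1s in data: 5
Parity bit: 1

1


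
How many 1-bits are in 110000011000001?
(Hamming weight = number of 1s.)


Counting 1s in 110000011000001

5


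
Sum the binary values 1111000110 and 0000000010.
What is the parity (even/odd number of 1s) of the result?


1111000110 = 966
0000000010 = 2
Sum = 968 = 1111001000
1s count = 5

odd parity (5 ones in 1111001000)


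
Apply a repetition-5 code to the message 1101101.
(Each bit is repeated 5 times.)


Each bit -> 5 copies

11111111110000011111111110000011111


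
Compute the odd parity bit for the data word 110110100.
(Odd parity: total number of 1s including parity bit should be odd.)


Number of 1s in data: 5
Parity bit: 0

0


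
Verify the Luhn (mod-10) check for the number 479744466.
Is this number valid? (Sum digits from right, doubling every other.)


Luhn sum = 48
48 mod 10 = 8

Invalid (Luhn sum mod 10 = 8)


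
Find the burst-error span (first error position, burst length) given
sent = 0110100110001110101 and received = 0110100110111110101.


XOR: 0000000000110000000

Burst at position 10, length 2


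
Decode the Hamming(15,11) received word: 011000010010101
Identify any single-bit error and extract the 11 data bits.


Syndrome = 0: no error detected

Data: 10000010101 (no errors)


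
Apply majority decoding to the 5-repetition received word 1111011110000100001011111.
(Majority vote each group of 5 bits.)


Groups: 11110, 11110, 00010, 00010, 11111
Majority votes: 11001

11001


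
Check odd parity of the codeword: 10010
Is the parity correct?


Number of 1s: 2

No, parity error (2 ones)


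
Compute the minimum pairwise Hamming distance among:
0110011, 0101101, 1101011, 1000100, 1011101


Comparing all pairs, minimum distance: 3
Can detect 2 errors, correct 1 errors

3


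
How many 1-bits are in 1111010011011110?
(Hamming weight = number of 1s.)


Counting 1s in 1111010011011110

11


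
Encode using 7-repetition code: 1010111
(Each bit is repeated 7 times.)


Each bit -> 7 copies

1111111000000011111110000000111111111111111111111


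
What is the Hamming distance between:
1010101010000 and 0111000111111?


XOR: 1101101101111
Count of 1s: 10

10


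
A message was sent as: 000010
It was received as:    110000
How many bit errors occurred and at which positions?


XOR: 110010

3 error(s) at position(s): 0, 1, 4


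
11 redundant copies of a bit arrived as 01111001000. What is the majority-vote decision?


Ones: 5 out of 11
Threshold: 6

0 (5/11 voted 1)


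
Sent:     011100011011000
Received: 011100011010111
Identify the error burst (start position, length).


XOR: 000000000001111

Burst at position 11, length 4


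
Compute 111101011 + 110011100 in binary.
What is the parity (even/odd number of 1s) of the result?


111101011 = 491
110011100 = 412
Sum = 903 = 1110000111
1s count = 6

even parity (6 ones in 1110000111)


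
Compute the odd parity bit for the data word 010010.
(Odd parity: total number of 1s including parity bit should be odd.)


Number of 1s in data: 2
Parity bit: 1

1


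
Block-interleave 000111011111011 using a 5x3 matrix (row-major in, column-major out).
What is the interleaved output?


Matrix:
  000
  111
  011
  111
  011
Read columns: 010100111101111

010100111101111


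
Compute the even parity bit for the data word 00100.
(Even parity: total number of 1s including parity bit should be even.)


Number of 1s in data: 1
Parity bit: 1

1


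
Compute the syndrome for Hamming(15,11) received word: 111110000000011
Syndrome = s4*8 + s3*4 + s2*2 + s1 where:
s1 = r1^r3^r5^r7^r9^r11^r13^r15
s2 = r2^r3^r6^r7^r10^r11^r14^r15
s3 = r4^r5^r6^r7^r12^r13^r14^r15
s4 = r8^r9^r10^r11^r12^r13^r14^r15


s1=0, s2=0, s3=0, s4=0

Syndrome = 0 (no error)


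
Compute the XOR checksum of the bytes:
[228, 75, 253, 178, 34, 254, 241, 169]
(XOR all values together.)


XOR chain: 228 ^ 75 ^ 253 ^ 178 ^ 34 ^ 254 ^ 241 ^ 169 = 100

100


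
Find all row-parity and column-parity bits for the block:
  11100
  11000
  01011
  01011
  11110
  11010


Row parities: 101101
Column parities: 00000

Row P: 101101, Col P: 00000, Corner: 0


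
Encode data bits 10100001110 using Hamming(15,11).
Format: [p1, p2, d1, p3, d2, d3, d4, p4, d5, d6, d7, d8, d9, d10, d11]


Parity bits: p1=0, p2=1, p3=0, p4=1

011001010001110


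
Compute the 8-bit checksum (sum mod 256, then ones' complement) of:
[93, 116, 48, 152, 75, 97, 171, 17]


Sum = 769 mod 256 = 1
Complement = 254

254


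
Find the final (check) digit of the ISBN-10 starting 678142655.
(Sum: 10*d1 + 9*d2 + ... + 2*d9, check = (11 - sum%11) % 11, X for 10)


Weighted sum: 277
277 mod 11 = 2

Check digit: 9


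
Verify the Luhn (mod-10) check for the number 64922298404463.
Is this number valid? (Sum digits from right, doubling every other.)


Luhn sum = 67
67 mod 10 = 7

Invalid (Luhn sum mod 10 = 7)


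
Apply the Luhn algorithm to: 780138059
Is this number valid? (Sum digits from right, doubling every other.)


Luhn sum = 36
36 mod 10 = 6

Invalid (Luhn sum mod 10 = 6)


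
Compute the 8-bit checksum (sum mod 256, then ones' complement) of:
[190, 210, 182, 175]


Sum = 757 mod 256 = 245
Complement = 10

10


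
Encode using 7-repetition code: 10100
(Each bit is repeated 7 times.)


Each bit -> 7 copies

11111110000000111111100000000000000


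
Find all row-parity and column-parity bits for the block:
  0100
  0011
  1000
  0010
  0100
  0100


Row parities: 101111
Column parities: 1101

Row P: 101111, Col P: 1101, Corner: 1


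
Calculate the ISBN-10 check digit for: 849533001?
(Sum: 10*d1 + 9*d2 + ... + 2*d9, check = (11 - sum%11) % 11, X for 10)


Weighted sum: 258
258 mod 11 = 5

Check digit: 6


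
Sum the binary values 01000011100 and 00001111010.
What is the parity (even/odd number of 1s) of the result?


01000011100 = 540
00001111010 = 122
Sum = 662 = 1010010110
1s count = 5

odd parity (5 ones in 1010010110)


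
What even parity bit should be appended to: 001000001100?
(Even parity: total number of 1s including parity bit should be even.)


Number of 1s in data: 3
Parity bit: 1

1


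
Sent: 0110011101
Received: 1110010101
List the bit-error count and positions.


XOR: 1000001000

2 error(s) at position(s): 0, 6


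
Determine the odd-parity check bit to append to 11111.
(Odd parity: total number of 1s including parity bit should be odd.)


Number of 1s in data: 5
Parity bit: 0

0


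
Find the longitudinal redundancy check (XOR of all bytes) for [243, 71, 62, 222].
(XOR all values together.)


XOR chain: 243 ^ 71 ^ 62 ^ 222 = 84

84


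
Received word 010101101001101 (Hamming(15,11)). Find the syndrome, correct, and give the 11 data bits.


Syndrome = 0: no error detected

Data: 00111001101 (no errors)


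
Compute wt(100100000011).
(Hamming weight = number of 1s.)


Counting 1s in 100100000011

4


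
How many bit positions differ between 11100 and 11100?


XOR: 00000
Count of 1s: 0

0


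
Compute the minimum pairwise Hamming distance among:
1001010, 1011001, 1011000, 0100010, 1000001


Comparing all pairs, minimum distance: 1
Can detect 0 errors, correct 0 errors

1


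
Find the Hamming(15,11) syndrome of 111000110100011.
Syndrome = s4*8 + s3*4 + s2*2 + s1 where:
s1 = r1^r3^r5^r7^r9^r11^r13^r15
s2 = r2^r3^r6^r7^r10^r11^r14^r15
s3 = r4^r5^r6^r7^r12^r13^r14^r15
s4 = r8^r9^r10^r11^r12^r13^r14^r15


s1=0, s2=0, s3=1, s4=0

Syndrome = 4 (error at position 4)


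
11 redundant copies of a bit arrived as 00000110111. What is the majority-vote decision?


Ones: 5 out of 11
Threshold: 6

0 (5/11 voted 1)


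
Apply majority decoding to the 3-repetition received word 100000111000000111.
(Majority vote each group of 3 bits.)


Groups: 100, 000, 111, 000, 000, 111
Majority votes: 001001

001001


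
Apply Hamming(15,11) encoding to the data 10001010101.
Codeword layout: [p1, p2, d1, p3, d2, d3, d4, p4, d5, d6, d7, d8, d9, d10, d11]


Parity bits: p1=1, p2=1, p3=0, p4=0

111000001010101


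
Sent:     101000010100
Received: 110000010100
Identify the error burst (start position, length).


XOR: 011000000000

Burst at position 1, length 2


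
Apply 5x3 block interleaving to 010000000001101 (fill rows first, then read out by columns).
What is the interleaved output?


Matrix:
  010
  000
  000
  001
  101
Read columns: 000011000000011

000011000000011


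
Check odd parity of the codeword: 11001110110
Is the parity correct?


Number of 1s: 7

Yes, parity is correct (7 ones)


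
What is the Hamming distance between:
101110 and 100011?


XOR: 001101
Count of 1s: 3

3


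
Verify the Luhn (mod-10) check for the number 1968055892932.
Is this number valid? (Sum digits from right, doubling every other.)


Luhn sum = 66
66 mod 10 = 6

Invalid (Luhn sum mod 10 = 6)


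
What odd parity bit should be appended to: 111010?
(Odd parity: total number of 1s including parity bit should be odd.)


Number of 1s in data: 4
Parity bit: 1

1


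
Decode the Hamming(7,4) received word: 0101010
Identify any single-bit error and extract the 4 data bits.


Syndrome = 0: no error detected

Data: 0010 (no errors)


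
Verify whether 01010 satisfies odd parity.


Number of 1s: 2

No, parity error (2 ones)


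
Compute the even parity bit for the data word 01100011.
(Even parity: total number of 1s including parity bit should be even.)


Number of 1s in data: 4
Parity bit: 0

0


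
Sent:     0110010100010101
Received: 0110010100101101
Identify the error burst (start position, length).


XOR: 0000000000111000

Burst at position 10, length 3


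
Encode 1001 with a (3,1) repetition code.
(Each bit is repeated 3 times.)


Each bit -> 3 copies

111000000111


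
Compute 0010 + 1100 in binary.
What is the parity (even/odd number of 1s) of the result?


0010 = 2
1100 = 12
Sum = 14 = 1110
1s count = 3

odd parity (3 ones in 1110)


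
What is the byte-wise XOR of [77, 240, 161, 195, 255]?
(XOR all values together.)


XOR chain: 77 ^ 240 ^ 161 ^ 195 ^ 255 = 32

32


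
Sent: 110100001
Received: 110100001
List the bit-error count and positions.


XOR: 000000000

0 errors (received matches sent)


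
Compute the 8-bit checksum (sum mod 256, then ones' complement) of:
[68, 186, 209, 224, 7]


Sum = 694 mod 256 = 182
Complement = 73

73


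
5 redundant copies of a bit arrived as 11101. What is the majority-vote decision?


Ones: 4 out of 5
Threshold: 3

1 (4/5 voted 1)


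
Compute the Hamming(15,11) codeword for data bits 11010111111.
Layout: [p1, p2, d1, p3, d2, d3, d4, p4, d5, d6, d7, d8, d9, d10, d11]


Parity bits: p1=0, p2=0, p3=0, p4=0

001010100111111


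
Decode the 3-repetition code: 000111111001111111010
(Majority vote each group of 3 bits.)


Groups: 000, 111, 111, 001, 111, 111, 010
Majority votes: 0110110

0110110


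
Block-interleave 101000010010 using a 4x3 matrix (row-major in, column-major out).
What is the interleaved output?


Matrix:
  101
  000
  010
  010
Read columns: 100000111000

100000111000


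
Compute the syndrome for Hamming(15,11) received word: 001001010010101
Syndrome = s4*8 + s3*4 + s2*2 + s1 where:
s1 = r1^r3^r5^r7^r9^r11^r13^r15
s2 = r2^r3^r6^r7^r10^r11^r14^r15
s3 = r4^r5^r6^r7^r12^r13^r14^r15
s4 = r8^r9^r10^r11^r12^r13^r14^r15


s1=0, s2=0, s3=1, s4=0

Syndrome = 4 (error at position 4)


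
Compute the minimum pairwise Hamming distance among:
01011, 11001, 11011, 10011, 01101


Comparing all pairs, minimum distance: 1
Can detect 0 errors, correct 0 errors

1


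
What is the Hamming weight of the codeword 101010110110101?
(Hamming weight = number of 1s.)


Counting 1s in 101010110110101

9


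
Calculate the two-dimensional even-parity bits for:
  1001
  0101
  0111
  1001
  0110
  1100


Row parities: 001000
Column parities: 1000

Row P: 001000, Col P: 1000, Corner: 1


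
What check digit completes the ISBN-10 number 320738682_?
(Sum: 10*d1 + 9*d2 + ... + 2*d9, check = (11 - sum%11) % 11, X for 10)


Weighted sum: 207
207 mod 11 = 9

Check digit: 2


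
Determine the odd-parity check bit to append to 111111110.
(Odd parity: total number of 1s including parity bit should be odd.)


Number of 1s in data: 8
Parity bit: 1

1


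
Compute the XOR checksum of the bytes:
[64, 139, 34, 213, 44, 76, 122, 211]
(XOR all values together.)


XOR chain: 64 ^ 139 ^ 34 ^ 213 ^ 44 ^ 76 ^ 122 ^ 211 = 245

245


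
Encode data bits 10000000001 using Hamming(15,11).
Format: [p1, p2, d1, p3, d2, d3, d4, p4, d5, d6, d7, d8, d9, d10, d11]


Parity bits: p1=0, p2=0, p3=1, p4=1

001100010000001


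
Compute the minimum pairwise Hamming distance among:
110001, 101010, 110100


Comparing all pairs, minimum distance: 2
Can detect 1 errors, correct 0 errors

2


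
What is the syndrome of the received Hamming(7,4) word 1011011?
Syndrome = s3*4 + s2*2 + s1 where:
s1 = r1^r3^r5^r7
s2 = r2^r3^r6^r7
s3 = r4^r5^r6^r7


s1=1, s2=1, s3=1

Syndrome = 7 (error at position 7)


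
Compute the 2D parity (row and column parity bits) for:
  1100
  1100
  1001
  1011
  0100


Row parities: 00011
Column parities: 0110

Row P: 00011, Col P: 0110, Corner: 0


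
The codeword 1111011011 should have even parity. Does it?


Number of 1s: 8

Yes, parity is correct (8 ones)


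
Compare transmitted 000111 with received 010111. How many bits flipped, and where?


XOR: 010000

1 error(s) at position(s): 1


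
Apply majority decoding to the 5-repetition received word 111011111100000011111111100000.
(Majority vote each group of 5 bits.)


Groups: 11101, 11111, 00000, 01111, 11111, 00000
Majority votes: 110110

110110


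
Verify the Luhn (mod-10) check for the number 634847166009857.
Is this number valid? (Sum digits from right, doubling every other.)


Luhn sum = 67
67 mod 10 = 7

Invalid (Luhn sum mod 10 = 7)


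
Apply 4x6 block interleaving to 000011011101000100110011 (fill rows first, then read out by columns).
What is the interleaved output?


Matrix:
  000011
  011101
  000100
  110011
Read columns: 000101010100011010011101

000101010100011010011101


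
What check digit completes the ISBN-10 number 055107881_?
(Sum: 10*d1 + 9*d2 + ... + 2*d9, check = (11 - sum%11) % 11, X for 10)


Weighted sum: 185
185 mod 11 = 9

Check digit: 2


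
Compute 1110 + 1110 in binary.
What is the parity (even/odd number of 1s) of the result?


1110 = 14
1110 = 14
Sum = 28 = 11100
1s count = 3

odd parity (3 ones in 11100)


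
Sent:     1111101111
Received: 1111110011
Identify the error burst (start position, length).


XOR: 0000011100

Burst at position 5, length 3


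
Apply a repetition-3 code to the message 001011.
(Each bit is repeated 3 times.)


Each bit -> 3 copies

000000111000111111


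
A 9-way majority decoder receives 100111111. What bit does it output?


Ones: 7 out of 9
Threshold: 5

1 (7/9 voted 1)


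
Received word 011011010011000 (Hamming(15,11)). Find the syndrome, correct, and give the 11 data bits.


Syndrome = 13: error at position 13

Data: 11100011100 (corrected bit 13)


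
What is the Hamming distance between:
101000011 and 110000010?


XOR: 011000001
Count of 1s: 3

3


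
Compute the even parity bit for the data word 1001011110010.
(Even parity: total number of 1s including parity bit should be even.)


Number of 1s in data: 7
Parity bit: 1

1


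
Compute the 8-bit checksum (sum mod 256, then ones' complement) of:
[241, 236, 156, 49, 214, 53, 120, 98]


Sum = 1167 mod 256 = 143
Complement = 112

112


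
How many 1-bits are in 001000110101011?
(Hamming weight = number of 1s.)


Counting 1s in 001000110101011

7


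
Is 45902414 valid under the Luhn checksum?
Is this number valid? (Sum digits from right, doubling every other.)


Luhn sum = 36
36 mod 10 = 6

Invalid (Luhn sum mod 10 = 6)


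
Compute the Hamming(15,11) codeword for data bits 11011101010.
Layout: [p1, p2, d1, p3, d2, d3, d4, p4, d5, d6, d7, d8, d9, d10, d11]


Parity bits: p1=0, p2=0, p3=0, p4=0

001010101101010


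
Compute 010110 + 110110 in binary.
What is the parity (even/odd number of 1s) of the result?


010110 = 22
110110 = 54
Sum = 76 = 1001100
1s count = 3

odd parity (3 ones in 1001100)


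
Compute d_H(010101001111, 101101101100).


XOR: 111000100011
Count of 1s: 6

6


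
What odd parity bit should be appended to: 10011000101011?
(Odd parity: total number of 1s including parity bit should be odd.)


Number of 1s in data: 7
Parity bit: 0

0


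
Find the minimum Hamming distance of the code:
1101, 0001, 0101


Comparing all pairs, minimum distance: 1
Can detect 0 errors, correct 0 errors

1


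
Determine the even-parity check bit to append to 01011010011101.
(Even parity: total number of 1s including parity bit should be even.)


Number of 1s in data: 8
Parity bit: 0

0


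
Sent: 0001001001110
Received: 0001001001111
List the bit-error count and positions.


XOR: 0000000000001

1 error(s) at position(s): 12


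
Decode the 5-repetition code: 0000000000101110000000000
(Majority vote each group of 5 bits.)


Groups: 00000, 00000, 10111, 00000, 00000
Majority votes: 00100

00100


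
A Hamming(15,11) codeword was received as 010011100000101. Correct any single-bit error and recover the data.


Syndrome = 4: error at position 4

Data: 01110000101 (corrected bit 4)


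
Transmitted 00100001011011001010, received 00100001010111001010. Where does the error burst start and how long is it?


XOR: 00000000001100000000

Burst at position 10, length 2


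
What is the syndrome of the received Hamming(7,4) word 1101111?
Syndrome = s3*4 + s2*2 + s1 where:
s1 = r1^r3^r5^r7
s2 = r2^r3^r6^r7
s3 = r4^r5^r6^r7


s1=1, s2=1, s3=0

Syndrome = 3 (error at position 3)


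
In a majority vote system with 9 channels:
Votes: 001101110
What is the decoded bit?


Ones: 5 out of 9
Threshold: 5

1 (5/9 voted 1)


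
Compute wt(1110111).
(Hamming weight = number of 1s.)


Counting 1s in 1110111

6


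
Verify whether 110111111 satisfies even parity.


Number of 1s: 8

Yes, parity is correct (8 ones)


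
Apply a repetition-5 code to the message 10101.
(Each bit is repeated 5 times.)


Each bit -> 5 copies

1111100000111110000011111


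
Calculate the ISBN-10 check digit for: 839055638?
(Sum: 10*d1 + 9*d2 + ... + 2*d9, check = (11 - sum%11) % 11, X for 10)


Weighted sum: 283
283 mod 11 = 8

Check digit: 3


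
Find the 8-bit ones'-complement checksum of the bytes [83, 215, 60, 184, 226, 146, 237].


Sum = 1151 mod 256 = 127
Complement = 128

128


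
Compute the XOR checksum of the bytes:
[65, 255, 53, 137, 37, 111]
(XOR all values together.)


XOR chain: 65 ^ 255 ^ 53 ^ 137 ^ 37 ^ 111 = 72

72


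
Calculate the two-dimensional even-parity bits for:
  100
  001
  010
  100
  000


Row parities: 11110
Column parities: 011

Row P: 11110, Col P: 011, Corner: 0


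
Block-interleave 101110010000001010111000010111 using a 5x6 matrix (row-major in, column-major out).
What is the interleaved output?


Matrix:
  101110
  010000
  001010
  111000
  010111
Read columns: 100100101110110100011010100001

100100101110110100011010100001


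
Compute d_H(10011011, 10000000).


XOR: 00011011
Count of 1s: 4

4


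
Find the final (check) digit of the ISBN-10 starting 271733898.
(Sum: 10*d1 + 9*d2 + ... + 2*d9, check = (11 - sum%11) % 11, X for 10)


Weighted sum: 248
248 mod 11 = 6

Check digit: 5


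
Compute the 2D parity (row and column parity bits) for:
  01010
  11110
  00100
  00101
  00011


Row parities: 00100
Column parities: 10110

Row P: 00100, Col P: 10110, Corner: 1


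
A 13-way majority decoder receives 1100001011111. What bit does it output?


Ones: 8 out of 13
Threshold: 7

1 (8/13 voted 1)


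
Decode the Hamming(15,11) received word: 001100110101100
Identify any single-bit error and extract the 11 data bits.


Syndrome = 3: error at position 3

Data: 00010101100 (corrected bit 3)


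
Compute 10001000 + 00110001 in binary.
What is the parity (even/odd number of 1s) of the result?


10001000 = 136
00110001 = 49
Sum = 185 = 10111001
1s count = 5

odd parity (5 ones in 10111001)


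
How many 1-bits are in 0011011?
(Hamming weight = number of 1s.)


Counting 1s in 0011011

4


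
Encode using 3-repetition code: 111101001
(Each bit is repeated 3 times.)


Each bit -> 3 copies

111111111111000111000000111


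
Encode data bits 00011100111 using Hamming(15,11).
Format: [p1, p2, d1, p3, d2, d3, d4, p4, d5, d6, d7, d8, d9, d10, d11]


Parity bits: p1=0, p2=0, p3=0, p4=1

000000111100111


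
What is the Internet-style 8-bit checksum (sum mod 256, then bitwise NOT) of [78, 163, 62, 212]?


Sum = 515 mod 256 = 3
Complement = 252

252


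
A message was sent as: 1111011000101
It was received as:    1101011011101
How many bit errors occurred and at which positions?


XOR: 0010000011000

3 error(s) at position(s): 2, 8, 9


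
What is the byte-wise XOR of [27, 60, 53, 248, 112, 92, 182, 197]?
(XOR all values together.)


XOR chain: 27 ^ 60 ^ 53 ^ 248 ^ 112 ^ 92 ^ 182 ^ 197 = 181

181


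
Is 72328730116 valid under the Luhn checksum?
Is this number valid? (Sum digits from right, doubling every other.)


Luhn sum = 43
43 mod 10 = 3

Invalid (Luhn sum mod 10 = 3)


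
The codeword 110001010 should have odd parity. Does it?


Number of 1s: 4

No, parity error (4 ones)


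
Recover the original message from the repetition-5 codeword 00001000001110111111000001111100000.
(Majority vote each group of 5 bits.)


Groups: 00001, 00000, 11101, 11111, 00000, 11111, 00000
Majority votes: 0011010

0011010


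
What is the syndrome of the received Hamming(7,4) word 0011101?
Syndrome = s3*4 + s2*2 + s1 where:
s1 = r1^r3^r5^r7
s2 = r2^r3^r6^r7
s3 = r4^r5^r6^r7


s1=1, s2=0, s3=1

Syndrome = 5 (error at position 5)


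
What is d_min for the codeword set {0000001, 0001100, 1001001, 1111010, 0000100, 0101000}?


Comparing all pairs, minimum distance: 1
Can detect 0 errors, correct 0 errors

1


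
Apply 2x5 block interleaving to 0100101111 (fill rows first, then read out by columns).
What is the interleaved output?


Matrix:
  01001
  01111
Read columns: 0011010111

0011010111


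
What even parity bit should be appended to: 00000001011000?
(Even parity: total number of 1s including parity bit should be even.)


Number of 1s in data: 3
Parity bit: 1

1


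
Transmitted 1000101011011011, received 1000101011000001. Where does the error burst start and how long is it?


XOR: 0000000000011010

Burst at position 11, length 4


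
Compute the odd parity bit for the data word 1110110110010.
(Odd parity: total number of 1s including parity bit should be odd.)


Number of 1s in data: 8
Parity bit: 1

1


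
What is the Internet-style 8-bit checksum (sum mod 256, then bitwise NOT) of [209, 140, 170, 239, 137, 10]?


Sum = 905 mod 256 = 137
Complement = 118

118


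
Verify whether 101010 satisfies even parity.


Number of 1s: 3

No, parity error (3 ones)


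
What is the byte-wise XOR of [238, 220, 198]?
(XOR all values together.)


XOR chain: 238 ^ 220 ^ 198 = 244

244


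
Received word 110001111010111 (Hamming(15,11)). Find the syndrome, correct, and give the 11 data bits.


Syndrome = 4: error at position 4

Data: 00111010111 (corrected bit 4)


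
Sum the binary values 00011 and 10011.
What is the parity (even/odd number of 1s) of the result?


00011 = 3
10011 = 19
Sum = 22 = 10110
1s count = 3

odd parity (3 ones in 10110)


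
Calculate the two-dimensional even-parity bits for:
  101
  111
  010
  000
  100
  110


Row parities: 011010
Column parities: 010

Row P: 011010, Col P: 010, Corner: 1


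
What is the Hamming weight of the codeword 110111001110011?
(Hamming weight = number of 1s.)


Counting 1s in 110111001110011

10


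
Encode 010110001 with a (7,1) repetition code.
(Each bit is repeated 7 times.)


Each bit -> 7 copies

000000011111110000000111111111111110000000000000000000001111111


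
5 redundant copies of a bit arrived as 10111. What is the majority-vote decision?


Ones: 4 out of 5
Threshold: 3

1 (4/5 voted 1)


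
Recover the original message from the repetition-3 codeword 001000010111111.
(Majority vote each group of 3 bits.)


Groups: 001, 000, 010, 111, 111
Majority votes: 00011

00011


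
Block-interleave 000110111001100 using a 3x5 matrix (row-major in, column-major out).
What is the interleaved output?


Matrix:
  00011
  01110
  01100
Read columns: 000011011110100

000011011110100


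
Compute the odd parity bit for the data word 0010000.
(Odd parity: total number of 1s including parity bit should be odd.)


Number of 1s in data: 1
Parity bit: 0

0


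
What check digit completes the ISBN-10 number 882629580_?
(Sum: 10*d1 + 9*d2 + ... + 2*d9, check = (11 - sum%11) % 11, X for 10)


Weighted sum: 311
311 mod 11 = 3

Check digit: 8


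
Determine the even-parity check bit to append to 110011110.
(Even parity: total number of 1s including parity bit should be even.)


Number of 1s in data: 6
Parity bit: 0

0


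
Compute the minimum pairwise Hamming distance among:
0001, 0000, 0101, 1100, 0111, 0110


Comparing all pairs, minimum distance: 1
Can detect 0 errors, correct 0 errors

1


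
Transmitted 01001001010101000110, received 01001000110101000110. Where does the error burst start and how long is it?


XOR: 00000001100000000000

Burst at position 7, length 2


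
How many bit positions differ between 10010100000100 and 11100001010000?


XOR: 01110101010100
Count of 1s: 7

7


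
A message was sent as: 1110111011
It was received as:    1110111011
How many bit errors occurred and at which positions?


XOR: 0000000000

0 errors (received matches sent)


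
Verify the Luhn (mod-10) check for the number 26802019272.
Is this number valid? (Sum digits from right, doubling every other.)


Luhn sum = 34
34 mod 10 = 4

Invalid (Luhn sum mod 10 = 4)


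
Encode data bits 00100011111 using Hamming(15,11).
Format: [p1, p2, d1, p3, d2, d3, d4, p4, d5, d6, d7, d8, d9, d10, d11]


Parity bits: p1=1, p2=0, p3=1, p4=1

100101010011111


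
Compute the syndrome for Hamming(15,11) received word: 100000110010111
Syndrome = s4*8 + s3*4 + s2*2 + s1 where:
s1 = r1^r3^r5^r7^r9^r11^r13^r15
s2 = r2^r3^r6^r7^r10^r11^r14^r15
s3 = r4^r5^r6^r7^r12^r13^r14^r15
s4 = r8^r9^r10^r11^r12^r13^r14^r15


s1=1, s2=0, s3=0, s4=1

Syndrome = 9 (error at position 9)


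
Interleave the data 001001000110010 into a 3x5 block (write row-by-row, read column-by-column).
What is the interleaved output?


Matrix:
  00100
  10001
  10010
Read columns: 011000100001010

011000100001010


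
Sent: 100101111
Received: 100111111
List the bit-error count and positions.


XOR: 000010000

1 error(s) at position(s): 4


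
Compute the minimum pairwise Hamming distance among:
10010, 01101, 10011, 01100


Comparing all pairs, minimum distance: 1
Can detect 0 errors, correct 0 errors

1


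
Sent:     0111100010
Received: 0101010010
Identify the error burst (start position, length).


XOR: 0010110000

Burst at position 2, length 4


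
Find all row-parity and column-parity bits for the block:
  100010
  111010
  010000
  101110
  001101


Row parities: 00101
Column parities: 101011

Row P: 00101, Col P: 101011, Corner: 0


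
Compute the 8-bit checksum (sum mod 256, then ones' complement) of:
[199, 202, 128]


Sum = 529 mod 256 = 17
Complement = 238

238


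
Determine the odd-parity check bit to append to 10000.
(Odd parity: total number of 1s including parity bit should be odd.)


Number of 1s in data: 1
Parity bit: 0

0


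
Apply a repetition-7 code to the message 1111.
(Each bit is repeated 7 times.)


Each bit -> 7 copies

1111111111111111111111111111


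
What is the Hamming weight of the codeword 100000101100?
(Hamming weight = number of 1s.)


Counting 1s in 100000101100

4


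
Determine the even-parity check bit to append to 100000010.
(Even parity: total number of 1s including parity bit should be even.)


Number of 1s in data: 2
Parity bit: 0

0


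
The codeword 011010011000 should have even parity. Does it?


Number of 1s: 5

No, parity error (5 ones)


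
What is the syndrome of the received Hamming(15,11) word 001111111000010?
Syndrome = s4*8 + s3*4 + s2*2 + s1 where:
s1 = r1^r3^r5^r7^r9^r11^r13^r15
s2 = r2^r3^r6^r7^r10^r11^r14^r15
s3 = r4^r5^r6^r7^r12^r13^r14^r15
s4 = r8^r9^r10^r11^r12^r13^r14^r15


s1=0, s2=0, s3=1, s4=1

Syndrome = 12 (error at position 12)


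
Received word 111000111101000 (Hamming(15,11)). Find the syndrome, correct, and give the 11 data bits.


Syndrome = 0: no error detected

Data: 10011101000 (no errors)


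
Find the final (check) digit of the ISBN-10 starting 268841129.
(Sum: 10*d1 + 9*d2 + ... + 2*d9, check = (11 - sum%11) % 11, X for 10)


Weighted sum: 251
251 mod 11 = 9

Check digit: 2


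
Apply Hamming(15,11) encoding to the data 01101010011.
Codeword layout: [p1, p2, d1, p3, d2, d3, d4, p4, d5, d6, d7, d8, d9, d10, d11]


Parity bits: p1=0, p2=0, p3=0, p4=0

000011001010011


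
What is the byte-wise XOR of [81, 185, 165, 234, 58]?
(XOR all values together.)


XOR chain: 81 ^ 185 ^ 165 ^ 234 ^ 58 = 157

157
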